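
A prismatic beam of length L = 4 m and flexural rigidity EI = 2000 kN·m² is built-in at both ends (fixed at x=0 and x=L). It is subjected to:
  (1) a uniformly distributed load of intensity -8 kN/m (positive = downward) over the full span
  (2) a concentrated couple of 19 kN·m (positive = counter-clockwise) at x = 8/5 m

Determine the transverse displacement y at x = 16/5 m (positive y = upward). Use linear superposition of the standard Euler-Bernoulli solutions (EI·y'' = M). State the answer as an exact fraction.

Load 1 — uniform load w=-8 kN/m over full span:
  y_1 = -wx²(L-x)²/(24EI) = -(-8)·(16/5)²·(4-(16/5))²/(24·2000) = 256/234375 m
Load 2 — applied couple M₀=19 kN·m at a=8/5 m (b=L-a=12/5):
  y_2 = (R_Ax³/6 - M_Ax²/2 - M₀(x-a)²/2)/EI  [x>a] with R_A=171/25, M_A=57/25 = ((171/25)·(16/5)³/6 - (57/25)·(16/5)²/2 - 19·((16/5)-(8/5))²/2)/2000 = 266/390625 m
Superposition: y = Σ y_i = 2078/1171875 m ≈ 0.001773 m

y(16/5) = 2078/1171875 m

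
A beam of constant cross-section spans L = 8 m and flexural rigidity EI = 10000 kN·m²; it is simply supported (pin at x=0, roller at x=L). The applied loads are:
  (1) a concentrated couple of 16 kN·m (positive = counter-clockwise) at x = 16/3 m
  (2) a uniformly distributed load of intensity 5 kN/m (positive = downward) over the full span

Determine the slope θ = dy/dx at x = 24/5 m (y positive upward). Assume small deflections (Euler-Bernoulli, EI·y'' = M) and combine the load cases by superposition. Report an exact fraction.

θ(24/5) = 568/140625 rad

Load 1 — applied couple M₀=16 kN·m at a=16/3 m (b=L-a=8/3):
  θ_1 = (M₀x²/(2L)+C₁)/EI  [x≤a] with C₁=M₀(3b²-L²)/(6L)=-128/9 = (16·(24/5)²/(2·8)+(-128/9))/10000 = 124/140625 rad
Load 2 — uniform load w=5 kN/m over full span:
  θ_2 = -w(L³-6Lx²+4x³)/(24EI) = -5·(8³-6·8·(24/5)²+4·(24/5)³)/(24·10000) = 148/46875 rad
Superposition: θ = Σ θ_i = 568/140625 rad ≈ 0.004039 rad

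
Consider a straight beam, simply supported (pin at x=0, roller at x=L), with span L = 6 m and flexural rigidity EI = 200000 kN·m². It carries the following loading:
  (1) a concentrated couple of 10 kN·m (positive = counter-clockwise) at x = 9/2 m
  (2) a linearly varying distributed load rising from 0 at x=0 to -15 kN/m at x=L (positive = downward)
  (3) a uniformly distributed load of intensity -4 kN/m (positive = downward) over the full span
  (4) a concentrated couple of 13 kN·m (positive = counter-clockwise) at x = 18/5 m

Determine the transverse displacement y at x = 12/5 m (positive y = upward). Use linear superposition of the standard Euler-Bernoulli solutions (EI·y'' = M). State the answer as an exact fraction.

Load 1 — applied couple M₀=10 kN·m at a=9/2 m (b=L-a=3/2):
  y_1 = (M₀x³/(6L)+C₁x)/EI  [x≤a] with C₁=M₀(3b²-L²)/(6L)=-65/8 = (10·(12/5)³/(6·6)+(-65/8)·(12/5))/200000 = -783/10000000 m
Load 2 — triangular load w₀=-15 kN/m (0→w₀ over full span):
  y_2 = -w₀x(7L⁴-10L²x²+3x⁴)/(360LEI) = -(-15)·(12/5)·(7·6⁴-10·6²·(12/5)²+3·(12/5)⁴)/(360·6·200000) = 92421/156250000 m
Load 3 — uniform load w=-4 kN/m over full span:
  y_3 = -wx(L³-2Lx²+x³)/(24EI) = -(-4)·(12/5)·(6³-2·6·(12/5)²+(12/5)³)/(24·200000) = 2511/7812500 m
Load 4 — applied couple M₀=13 kN·m at a=18/5 m (b=L-a=12/5):
  y_4 = (M₀x³/(6L)+C₁x)/EI  [x≤a] with C₁=M₀(3b²-L²)/(6L)=-169/25 = (13·(12/5)³/(6·6)+(-169/25)·(12/5))/200000 = -351/6250000 m
Superposition: y = Σ y_i = 973053/1250000000 m ≈ 0.000778 m

y(12/5) = 973053/1250000000 m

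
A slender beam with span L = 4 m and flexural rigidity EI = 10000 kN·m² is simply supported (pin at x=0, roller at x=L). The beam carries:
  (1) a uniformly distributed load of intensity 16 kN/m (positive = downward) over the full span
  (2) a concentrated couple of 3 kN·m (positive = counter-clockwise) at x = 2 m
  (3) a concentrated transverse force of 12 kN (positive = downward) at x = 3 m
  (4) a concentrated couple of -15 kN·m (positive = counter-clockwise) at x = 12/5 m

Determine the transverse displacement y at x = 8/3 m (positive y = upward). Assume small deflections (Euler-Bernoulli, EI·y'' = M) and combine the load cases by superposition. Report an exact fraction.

y(8/3) = -32777/6075000 m

Load 1 — uniform load w=16 kN/m over full span:
  y_1 = -wx(L³-2Lx²+x³)/(24EI) = -16·(8/3)·(4³-2·4·(8/3)²+(8/3)³)/(24·10000) = -704/151875 m
Load 2 — applied couple M₀=3 kN·m at a=2 m (b=L-a=2):
  y_2 = (M₀x³/(6L)-M₀(x-a)²/2+C₁x)/EI  [x>a] with C₁=M₀(3b²-L²)/(6L)=-1/2 = (3·(8/3)³/(6·4)-3·((8/3)-2)²/2+(-1/2)·(8/3))/10000 = 1/27000 m
Load 3 — point force P=12 kN at a=3 m (b=L-a=1):
  y_3 = -Pbx(L²-b²-x²)/(6LEI)  [x≤a] = -12·1·(8/3)·(4²-1²-(8/3)²)/(6·4·10000) = -71/67500 m
Load 4 — applied couple M₀=-15 kN·m at a=12/5 m (b=L-a=8/5):
  y_4 = (M₀x³/(6L)-M₀(x-a)²/2+C₁x)/EI  [x>a] with C₁=M₀(3b²-L²)/(6L)=26/5 = ((-15)·(8/3)³/(6·4)-(-15)·((8/3)-(12/5))²/2+(26/5)·(8/3))/10000 = 43/168750 m
Superposition: y = Σ y_i = -32777/6075000 m ≈ -0.005395 m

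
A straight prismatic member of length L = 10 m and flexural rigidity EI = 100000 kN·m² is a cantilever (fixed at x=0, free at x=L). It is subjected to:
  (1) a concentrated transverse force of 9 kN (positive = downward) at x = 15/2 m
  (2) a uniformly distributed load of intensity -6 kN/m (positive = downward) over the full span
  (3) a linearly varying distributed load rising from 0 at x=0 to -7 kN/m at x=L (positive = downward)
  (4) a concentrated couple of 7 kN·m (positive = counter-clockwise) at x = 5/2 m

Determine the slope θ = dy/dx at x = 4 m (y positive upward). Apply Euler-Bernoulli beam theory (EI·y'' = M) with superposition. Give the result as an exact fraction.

θ(4) = 12643/1000000 rad

Load 1 — point force P=9 kN at a=15/2 m (b=L-a=5/2):
  θ_1 = -Px(2a-x)/(2EI)  [x≤a] = -9·4·(2·(15/2)-4)/(2·100000) = -99/50000 rad
Load 2 — uniform load w=-6 kN/m over full span:
  θ_2 = -wx(x²-3Lx+3L²)/(6EI) = -(-6)·4·(4²-3·10·4+3·10²)/(6·100000) = 49/6250 rad
Load 3 — triangular load w₀=-7 kN/m (0→w₀ over full span):
  θ_3 = (w₀Lx²/4-w₀L²x/3-w₀x⁴/(24L))/EI = ((-7)·10·4²/4-(-7)·10²·4/3-(-7)·4⁴/(24·10))/100000 = 413/62500 rad
Load 4 — applied couple M₀=7 kN·m at a=5/2 m (b=L-a=15/2):
  θ_4 = M₀a/EI  [x>a] = 7·(5/2)/100000 = 7/40000 rad
Superposition: θ = Σ θ_i = 12643/1000000 rad ≈ 0.012643 rad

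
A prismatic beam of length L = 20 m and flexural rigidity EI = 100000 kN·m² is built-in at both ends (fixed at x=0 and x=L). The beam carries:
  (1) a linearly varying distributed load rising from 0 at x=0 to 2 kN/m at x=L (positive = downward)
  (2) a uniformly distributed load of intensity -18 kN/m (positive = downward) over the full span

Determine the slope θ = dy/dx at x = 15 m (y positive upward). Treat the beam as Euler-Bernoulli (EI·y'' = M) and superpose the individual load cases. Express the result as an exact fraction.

θ(15) = -679/64000 rad

Load 1 — triangular load w₀=2 kN/m (0→w₀ over full span):
  θ_1 = -w₀(2x(L-x)(L-2x)(x+2L)+x²(L-x)²)/(120LEI) = -2·(2·15·(20-15)·(20-2·15)·(15+2·20)+15²·(20-15)²)/(120·20·100000) = 41/64000 rad
Load 2 — uniform load w=-18 kN/m over full span:
  θ_2 = -wx(L-x)(L-2x)/(12EI) = -(-18)·15·(20-15)·(20-2·15)/(12·100000) = -9/800 rad
Superposition: θ = Σ θ_i = -679/64000 rad ≈ -0.010609 rad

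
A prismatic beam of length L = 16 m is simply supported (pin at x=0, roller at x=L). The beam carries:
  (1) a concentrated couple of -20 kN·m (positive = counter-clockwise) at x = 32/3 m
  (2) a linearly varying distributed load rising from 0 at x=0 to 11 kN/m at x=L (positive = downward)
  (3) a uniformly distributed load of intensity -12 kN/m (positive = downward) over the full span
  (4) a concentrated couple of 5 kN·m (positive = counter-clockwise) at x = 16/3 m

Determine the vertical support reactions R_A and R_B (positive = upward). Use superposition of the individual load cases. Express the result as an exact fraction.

R_A = -3245/48 kN, R_B = -1747/48 kN

Load 1 — applied couple M₀=-20 kN·m at a=32/3 m (b=L-a=16/3):
  R_A = M₀/L = (-20)/16 = -5/4 kN
  R_B = -M₀/L = -(-20)/16 = 5/4 kN
Load 2 — triangular load w₀=11 kN/m (0→w₀ over full span):
  R_A = w₀L/6 = 11·16/6 = 88/3 kN
  R_B = w₀L/3 = 11·16/3 = 176/3 kN
Load 3 — uniform load w=-12 kN/m over full span:
  R_A = wL/2 = (-12)·16/2 = -96 kN
  R_B = wL/2 = (-12)·16/2 = -96 kN
Load 4 — applied couple M₀=5 kN·m at a=16/3 m (b=L-a=32/3):
  R_A = M₀/L = 5/16 kN
  R_B = -M₀/L = -5/16 kN
Superposition: R_A = -3245/48 kN, R_B = -1747/48 kN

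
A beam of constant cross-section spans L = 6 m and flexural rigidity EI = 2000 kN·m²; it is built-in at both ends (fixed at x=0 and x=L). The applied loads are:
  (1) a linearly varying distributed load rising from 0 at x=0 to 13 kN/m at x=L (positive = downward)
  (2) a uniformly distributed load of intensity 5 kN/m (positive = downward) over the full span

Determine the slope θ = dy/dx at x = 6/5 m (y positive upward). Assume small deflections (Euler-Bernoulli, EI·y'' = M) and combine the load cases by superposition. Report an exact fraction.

θ(6/5) = -747/78125 rad

Load 1 — triangular load w₀=13 kN/m (0→w₀ over full span):
  θ_1 = -w₀(2x(L-x)(L-2x)(x+2L)+x²(L-x)²)/(120LEI) = -13·(2·(6/5)·(6-(6/5))·(6-2·(6/5))·((6/5)+2·6)+(6/5)²·(6-(6/5))²)/(120·6·2000) = -819/156250 rad
Load 2 — uniform load w=5 kN/m over full span:
  θ_2 = -wx(L-x)(L-2x)/(12EI) = -5·(6/5)·(6-(6/5))·(6-2·(6/5))/(12·2000) = -27/6250 rad
Superposition: θ = Σ θ_i = -747/78125 rad ≈ -0.009562 rad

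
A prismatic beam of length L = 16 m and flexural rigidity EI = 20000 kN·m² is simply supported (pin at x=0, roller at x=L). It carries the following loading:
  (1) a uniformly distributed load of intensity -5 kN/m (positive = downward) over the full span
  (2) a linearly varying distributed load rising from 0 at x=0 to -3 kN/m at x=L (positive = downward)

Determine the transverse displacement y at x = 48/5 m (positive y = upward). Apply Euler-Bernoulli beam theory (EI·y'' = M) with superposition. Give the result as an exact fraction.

Load 1 — uniform load w=-5 kN/m over full span:
  y_1 = -wx(L³-2Lx²+x³)/(24EI) = -(-5)·(48/5)·(16³-2·16·(48/5)²+(48/5)³)/(24·20000) = 15872/78125 m
Load 2 — triangular load w₀=-3 kN/m (0→w₀ over full span):
  y_2 = -w₀x(7L⁴-10L²x²+3x⁴)/(360LEI) = -(-3)·(48/5)·(7·16⁴-10·16²·(48/5)²+3·(48/5)⁴)/(360·16·20000) = 606208/9765625 m
Superposition: y = Σ y_i = 2590208/9765625 m ≈ 0.265237 m

y(48/5) = 2590208/9765625 m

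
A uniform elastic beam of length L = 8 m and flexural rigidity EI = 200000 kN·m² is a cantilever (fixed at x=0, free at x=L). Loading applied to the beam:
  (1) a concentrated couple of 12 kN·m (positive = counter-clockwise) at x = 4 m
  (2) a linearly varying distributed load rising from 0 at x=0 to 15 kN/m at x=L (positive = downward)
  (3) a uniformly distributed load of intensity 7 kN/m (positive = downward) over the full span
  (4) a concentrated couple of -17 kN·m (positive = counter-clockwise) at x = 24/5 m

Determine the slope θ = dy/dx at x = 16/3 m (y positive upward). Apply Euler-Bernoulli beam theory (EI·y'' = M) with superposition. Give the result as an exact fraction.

Load 1 — applied couple M₀=12 kN·m at a=4 m (b=L-a=4):
  θ_1 = M₀a/EI  [x>a] = 12·4/200000 = 3/12500 rad
Load 2 — triangular load w₀=15 kN/m (0→w₀ over full span):
  θ_2 = (w₀Lx²/4-w₀L²x/3-w₀x⁴/(24L))/EI = (15·8·(16/3)²/4-15·8²·(16/3)/3-15·(16/3)⁴/(24·8))/200000 = -232/50625 rad
Load 3 — uniform load w=7 kN/m over full span:
  θ_3 = -wx(x²-3Lx+3L²)/(6EI) = -7·(16/3)·((16/3)²-3·8·(16/3)+3·8²)/(6·200000) = -728/253125 rad
Load 4 — applied couple M₀=-17 kN·m at a=24/5 m (b=L-a=16/5):
  θ_4 = M₀a/EI  [x>a] = (-17)·(24/5)/200000 = -51/125000 rad
Superposition: θ = Σ θ_i = -77221/10125000 rad ≈ -0.007627 rad

θ(16/3) = -77221/10125000 rad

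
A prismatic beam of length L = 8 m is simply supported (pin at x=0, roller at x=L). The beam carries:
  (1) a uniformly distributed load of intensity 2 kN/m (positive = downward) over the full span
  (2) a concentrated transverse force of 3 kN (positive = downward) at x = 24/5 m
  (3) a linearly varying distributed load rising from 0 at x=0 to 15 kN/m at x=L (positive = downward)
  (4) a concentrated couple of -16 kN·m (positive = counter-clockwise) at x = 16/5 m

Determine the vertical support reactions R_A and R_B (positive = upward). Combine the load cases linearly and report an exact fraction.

Load 1 — uniform load w=2 kN/m over full span:
  R_A = wL/2 = 2·8/2 = 8 kN
  R_B = wL/2 = 2·8/2 = 8 kN
Load 2 — point force P=3 kN at a=24/5 m (b=L-a=16/5):
  R_A = Pb/L = 3·(16/5)/8 = 6/5 kN
  R_B = Pa/L = 3·(24/5)/8 = 9/5 kN
Load 3 — triangular load w₀=15 kN/m (0→w₀ over full span):
  R_A = w₀L/6 = 15·8/6 = 20 kN
  R_B = w₀L/3 = 15·8/3 = 40 kN
Load 4 — applied couple M₀=-16 kN·m at a=16/5 m (b=L-a=24/5):
  R_A = M₀/L = (-16)/8 = -2 kN
  R_B = -M₀/L = -(-16)/8 = 2 kN
Superposition: R_A = 136/5 kN, R_B = 259/5 kN

R_A = 136/5 kN, R_B = 259/5 kN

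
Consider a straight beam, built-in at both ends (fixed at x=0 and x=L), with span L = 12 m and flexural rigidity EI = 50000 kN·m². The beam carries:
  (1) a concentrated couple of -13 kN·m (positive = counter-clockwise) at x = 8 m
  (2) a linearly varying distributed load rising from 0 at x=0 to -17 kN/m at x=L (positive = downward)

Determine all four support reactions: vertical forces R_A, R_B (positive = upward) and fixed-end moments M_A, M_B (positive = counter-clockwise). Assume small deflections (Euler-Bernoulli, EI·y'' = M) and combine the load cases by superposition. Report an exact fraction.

R_A = -1442/45 kN, M_A = -1289/15 kN·m, R_B = -3148/45 kN, M_B = 612/5 kN·m

Load 1 — applied couple M₀=-13 kN·m at a=8 m (b=L-a=4):
  R_A = 6M₀ab/L³ = 6·(-13)·8·4/12³ = -13/9 kN
  M_A = M₀b(2a-b)/L² = (-13)·4·(2·8-4)/12² = -13/3 kN·m
  R_B = -6M₀ab/L³ = -6·(-13)·8·4/12³ = 13/9 kN
  M_B = M₀a(2b-a)/L² = (-13)·8·(2·4-8)/12² = 0 kN·m
Load 2 — triangular load w₀=-17 kN/m (0→w₀ over full span):
  R_A = 3w₀L/20 = 3·(-17)·12/20 = -153/5 kN
  M_A = w₀L²/30 = (-17)·12²/30 = -408/5 kN·m
  R_B = 7w₀L/20 = 7·(-17)·12/20 = -357/5 kN
  M_B = -w₀L²/20 = -(-17)·12²/20 = 612/5 kN·m
Superposition: R_A = -1442/45 kN, M_A = -1289/15 kN·m, R_B = -3148/45 kN, M_B = 612/5 kN·m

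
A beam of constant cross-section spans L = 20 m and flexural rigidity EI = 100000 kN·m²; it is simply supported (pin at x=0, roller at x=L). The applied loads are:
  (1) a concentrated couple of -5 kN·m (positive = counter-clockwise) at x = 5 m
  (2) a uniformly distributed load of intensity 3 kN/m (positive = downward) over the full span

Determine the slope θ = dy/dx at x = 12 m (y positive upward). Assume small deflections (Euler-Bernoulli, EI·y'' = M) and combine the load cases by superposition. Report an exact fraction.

θ(12) = 7237/2400000 rad

Load 1 — applied couple M₀=-5 kN·m at a=5 m (b=L-a=15):
  θ_1 = (M₀x²/(2L)-M₀(x-a)+C₁)/EI  [x>a] with C₁=M₀(3b²-L²)/(6L)=-275/24 = ((-5)·12²/(2·20)-(-5)·(12-5)+(-275/24))/100000 = 133/2400000 rad
Load 2 — uniform load w=3 kN/m over full span:
  θ_2 = -w(L³-6Lx²+4x³)/(24EI) = -3·(20³-6·20·12²+4·12³)/(24·100000) = 37/12500 rad
Superposition: θ = Σ θ_i = 7237/2400000 rad ≈ 0.003015 rad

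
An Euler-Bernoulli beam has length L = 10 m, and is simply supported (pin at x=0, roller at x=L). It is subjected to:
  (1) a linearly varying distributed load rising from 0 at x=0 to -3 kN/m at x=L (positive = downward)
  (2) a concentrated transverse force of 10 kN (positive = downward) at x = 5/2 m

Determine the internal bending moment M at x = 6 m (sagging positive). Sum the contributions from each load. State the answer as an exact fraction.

M(6) = -46/5 kN·m

Load 1 — triangular load w₀=-3 kN/m (0→w₀ over full span):
  M_1 = w₀Lx/6 - w₀x³/(6L) = (-3)·10·6/6 - (-3)·6³/(6·10) = -96/5 kN·m
Load 2 — point force P=10 kN at a=5/2 m (b=L-a=15/2):
  M_2 = Pa(L-x)/L  [x>a] = 10·(5/2)·(10-6)/10 = 10 kN·m
Superposition: M = Σ M_i = -46/5 kN·m ≈ -9.200000 kN·m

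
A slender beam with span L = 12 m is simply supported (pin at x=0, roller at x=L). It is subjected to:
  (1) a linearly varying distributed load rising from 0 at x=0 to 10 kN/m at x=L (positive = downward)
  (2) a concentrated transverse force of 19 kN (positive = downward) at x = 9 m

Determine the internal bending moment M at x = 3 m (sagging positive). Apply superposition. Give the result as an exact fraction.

M(3) = 141/2 kN·m

Load 1 — triangular load w₀=10 kN/m (0→w₀ over full span):
  M_1 = w₀Lx/6 - w₀x³/(6L) = 10·12·3/6 - 10·3³/(6·12) = 225/4 kN·m
Load 2 — point force P=19 kN at a=9 m (b=L-a=3):
  M_2 = Pbx/L  [x≤a] = 19·3·3/12 = 57/4 kN·m
Superposition: M = Σ M_i = 141/2 kN·m ≈ 70.500000 kN·m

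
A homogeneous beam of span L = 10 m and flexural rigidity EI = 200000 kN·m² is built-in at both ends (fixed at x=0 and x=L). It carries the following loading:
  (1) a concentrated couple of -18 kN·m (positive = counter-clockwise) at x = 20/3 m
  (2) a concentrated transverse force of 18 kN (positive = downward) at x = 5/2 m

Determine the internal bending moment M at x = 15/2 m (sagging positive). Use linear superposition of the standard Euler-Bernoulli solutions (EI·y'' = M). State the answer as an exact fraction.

Load 1 — applied couple M₀=-18 kN·m at a=20/3 m (b=L-a=10/3):
  M_1 = R_Ax - M_A - M₀  [x>a] with R_A=-12/5, M_A=-6 = (-12/5)·(15/2) - (-6) - (-18) = 6 kN·m
Load 2 — point force P=18 kN at a=5/2 m (b=L-a=15/2):
  M_2 = Pa²(a+3b)(L-x)/L³ - Pa²b/L²  [x>a] = 18·(5/2)²·((5/2)+3·(15/2))·(10-(15/2))/10³ - 18·(5/2)²·(15/2)/10² = -45/32 kN·m
Superposition: M = Σ M_i = 147/32 kN·m ≈ 4.593750 kN·m

M(15/2) = 147/32 kN·m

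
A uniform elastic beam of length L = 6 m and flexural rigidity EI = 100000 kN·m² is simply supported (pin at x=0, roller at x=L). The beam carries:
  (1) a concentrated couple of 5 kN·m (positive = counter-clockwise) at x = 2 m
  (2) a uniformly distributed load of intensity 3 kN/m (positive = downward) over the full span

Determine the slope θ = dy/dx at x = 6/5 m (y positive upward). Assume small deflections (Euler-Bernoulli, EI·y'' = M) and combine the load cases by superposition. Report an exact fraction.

θ(6/5) = -7169/37500000 rad

Load 1 — applied couple M₀=5 kN·m at a=2 m (b=L-a=4):
  θ_1 = (M₀x²/(2L)+C₁)/EI  [x≤a] with C₁=M₀(3b²-L²)/(6L)=5/3 = (5·(6/5)²/(2·6)+(5/3))/100000 = 17/750000 rad
Load 2 — uniform load w=3 kN/m over full span:
  θ_2 = -w(L³-6Lx²+4x³)/(24EI) = -3·(6³-6·6·(6/5)²+4·(6/5)³)/(24·100000) = -2673/12500000 rad
Superposition: θ = Σ θ_i = -7169/37500000 rad ≈ -0.000191 rad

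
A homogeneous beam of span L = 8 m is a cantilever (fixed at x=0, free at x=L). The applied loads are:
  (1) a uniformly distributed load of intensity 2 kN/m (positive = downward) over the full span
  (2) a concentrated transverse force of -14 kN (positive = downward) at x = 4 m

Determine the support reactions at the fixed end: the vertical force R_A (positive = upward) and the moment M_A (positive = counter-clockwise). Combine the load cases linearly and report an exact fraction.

R_A = 2 kN, M_A = 8 kN·m

Load 1 — uniform load w=2 kN/m over full span:
  R_A = wL = 2·8 = 16 kN
  M_A = wL²/2 = 2·8²/2 = 64 kN·m
Load 2 — point force P=-14 kN at a=4 m (b=L-a=4):
  R_A = P = (-14) = -14 kN
  M_A = Pa = (-14)·4 = -56 kN·m
Superposition: R_A = 2 kN, M_A = 8 kN·m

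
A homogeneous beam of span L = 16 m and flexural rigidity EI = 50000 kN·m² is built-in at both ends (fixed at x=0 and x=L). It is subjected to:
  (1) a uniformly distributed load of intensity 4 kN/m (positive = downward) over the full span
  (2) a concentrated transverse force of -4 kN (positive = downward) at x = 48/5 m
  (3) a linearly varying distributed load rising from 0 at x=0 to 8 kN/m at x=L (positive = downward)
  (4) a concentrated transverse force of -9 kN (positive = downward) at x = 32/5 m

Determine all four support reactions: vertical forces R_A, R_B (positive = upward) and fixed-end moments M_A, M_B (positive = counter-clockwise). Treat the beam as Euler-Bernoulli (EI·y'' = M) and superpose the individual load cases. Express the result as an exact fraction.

Load 1 — uniform load w=4 kN/m over full span:
  R_A = wL/2 = 4·16/2 = 32 kN
  M_A = wL²/12 = 4·16²/12 = 256/3 kN·m
  R_B = wL/2 = 4·16/2 = 32 kN
  M_B = -wL²/12 = -4·16²/12 = -256/3 kN·m
Load 2 — point force P=-4 kN at a=48/5 m (b=L-a=32/5):
  R_A = Pb²(3a+b)/L³ = (-4)·(32/5)²·(3·(48/5)+(32/5))/16³ = -176/125 kN
  M_A = Pab²/L² = (-4)·(48/5)·(32/5)²/16² = -768/125 kN·m
  R_B = Pa²(a+3b)/L³ = (-4)·(48/5)²·((48/5)+3·(32/5))/16³ = -324/125 kN
  M_B = -Pa²b/L² = -(-4)·(48/5)²·(32/5)/16² = 1152/125 kN·m
Load 3 — triangular load w₀=8 kN/m (0→w₀ over full span):
  R_A = 3w₀L/20 = 3·8·16/20 = 96/5 kN
  M_A = w₀L²/30 = 8·16²/30 = 1024/15 kN·m
  R_B = 7w₀L/20 = 7·8·16/20 = 224/5 kN
  M_B = -w₀L²/20 = -8·16²/20 = -512/5 kN·m
Load 4 — point force P=-9 kN at a=32/5 m (b=L-a=48/5):
  R_A = Pb²(3a+b)/L³ = (-9)·(48/5)²·(3·(32/5)+(48/5))/16³ = -729/125 kN
  M_A = Pab²/L² = (-9)·(32/5)·(48/5)²/16² = -2592/125 kN·m
  R_B = Pa²(a+3b)/L³ = (-9)·(32/5)²·((32/5)+3·(48/5))/16³ = -396/125 kN
  M_B = -Pa²b/L² = -(-9)·(32/5)²·(48/5)/16² = 1728/125 kN·m
Superposition: R_A = 1099/25 kN, M_A = 3168/25 kN·m, R_B = 1776/25 kN, M_B = -12352/75 kN·m

R_A = 1099/25 kN, M_A = 3168/25 kN·m, R_B = 1776/25 kN, M_B = -12352/75 kN·m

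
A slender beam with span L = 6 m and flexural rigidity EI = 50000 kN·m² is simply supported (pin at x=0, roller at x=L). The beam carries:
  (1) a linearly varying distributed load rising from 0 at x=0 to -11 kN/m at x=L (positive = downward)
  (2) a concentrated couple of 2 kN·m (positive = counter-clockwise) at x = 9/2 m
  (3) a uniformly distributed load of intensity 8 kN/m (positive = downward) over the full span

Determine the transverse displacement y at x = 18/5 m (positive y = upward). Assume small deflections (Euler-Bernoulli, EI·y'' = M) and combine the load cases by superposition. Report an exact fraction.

Load 1 — triangular load w₀=-11 kN/m (0→w₀ over full span):
  y_1 = -w₀x(7L⁴-10L²x²+3x⁴)/(360LEI) = -(-11)·(18/5)·(7·6⁴-10·6²·(18/5)²+3·(18/5)⁴)/(360·6·50000) = 87912/48828125 m
Load 2 — applied couple M₀=2 kN·m at a=9/2 m (b=L-a=3/2):
  y_2 = (M₀x³/(6L)+C₁x)/EI  [x≤a] with C₁=M₀(3b²-L²)/(6L)=-13/8 = (2·(18/5)³/(6·6)+(-13/8)·(18/5))/50000 = -1629/25000000 m
Load 3 — uniform load w=8 kN/m over full span:
  y_3 = -wx(L³-2Lx²+x³)/(24EI) = -8·(18/5)·(6³-2·6·(18/5)²+(18/5)³)/(24·50000) = -5022/1953125 m
Superposition: y = Σ y_i = -2612457/3125000000 m ≈ -0.000836 m

y(18/5) = -2612457/3125000000 m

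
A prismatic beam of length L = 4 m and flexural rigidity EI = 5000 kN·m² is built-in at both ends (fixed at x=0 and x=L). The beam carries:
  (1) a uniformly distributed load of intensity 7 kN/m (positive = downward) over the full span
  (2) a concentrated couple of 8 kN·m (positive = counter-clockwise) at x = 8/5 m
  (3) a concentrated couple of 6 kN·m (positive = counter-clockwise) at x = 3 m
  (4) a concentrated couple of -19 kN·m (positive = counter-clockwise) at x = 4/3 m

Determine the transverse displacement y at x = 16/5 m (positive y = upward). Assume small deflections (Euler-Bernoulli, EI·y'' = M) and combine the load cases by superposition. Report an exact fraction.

Load 1 — uniform load w=7 kN/m over full span:
  y_1 = -wx²(L-x)²/(24EI) = -7·(16/5)²·(4-(16/5))²/(24·5000) = -448/1171875 m
Load 2 — applied couple M₀=8 kN·m at a=8/5 m (b=L-a=12/5):
  y_2 = (R_Ax³/6 - M_Ax²/2 - M₀(x-a)²/2)/EI  [x>a] with R_A=72/25, M_A=24/25 = ((72/25)·(16/5)³/6 - (24/25)·(16/5)²/2 - 8·((16/5)-(8/5))²/2)/5000 = 224/1953125 m
Load 3 — applied couple M₀=6 kN·m at a=3 m (b=L-a=1):
  y_3 = (R_Ax³/6 - M_Ax²/2 - M₀(x-a)²/2)/EI  [x>a] with R_A=27/16, M_A=15/8 = ((27/16)·(16/5)³/6 - (15/8)·(16/5)²/2 - 6·((16/5)-3)²/2)/5000 = -63/625000 m
Load 4 — applied couple M₀=-19 kN·m at a=4/3 m (b=L-a=8/3):
  y_4 = (R_Ax³/6 - M_Ax²/2 - M₀(x-a)²/2)/EI  [x>a] with R_A=-19/3, M_A=0 = ((-19/3)·(16/5)³/6 - 0·(16/5)²/2 - (-19)·((16/5)-(4/3))²/2)/5000 = -209/703125 m
Superposition: y = Σ y_i = -93607/140625000 m ≈ -0.000666 m

y(16/5) = -93607/140625000 m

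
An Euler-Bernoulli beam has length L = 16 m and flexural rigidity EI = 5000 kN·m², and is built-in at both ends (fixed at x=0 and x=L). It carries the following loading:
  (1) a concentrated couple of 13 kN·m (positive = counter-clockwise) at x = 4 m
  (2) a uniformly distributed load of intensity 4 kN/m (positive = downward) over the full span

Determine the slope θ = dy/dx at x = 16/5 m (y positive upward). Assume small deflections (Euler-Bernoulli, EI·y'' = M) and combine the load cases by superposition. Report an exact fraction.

θ(16/5) = -1853/78125 rad

Load 1 — applied couple M₀=13 kN·m at a=4 m (b=L-a=12):
  θ_1 = (R_Ax²/2 - M_Ax)/EI  [x≤a] with R_A=117/128, M_A=-39/16 = ((117/128)·(16/5)²/2 - (-39/16)·(16/5))/5000 = 39/15625 rad
Load 2 — uniform load w=4 kN/m over full span:
  θ_2 = -wx(L-x)(L-2x)/(12EI) = -4·(16/5)·(16-(16/5))·(16-2·(16/5))/(12·5000) = -2048/78125 rad
Superposition: θ = Σ θ_i = -1853/78125 rad ≈ -0.023718 rad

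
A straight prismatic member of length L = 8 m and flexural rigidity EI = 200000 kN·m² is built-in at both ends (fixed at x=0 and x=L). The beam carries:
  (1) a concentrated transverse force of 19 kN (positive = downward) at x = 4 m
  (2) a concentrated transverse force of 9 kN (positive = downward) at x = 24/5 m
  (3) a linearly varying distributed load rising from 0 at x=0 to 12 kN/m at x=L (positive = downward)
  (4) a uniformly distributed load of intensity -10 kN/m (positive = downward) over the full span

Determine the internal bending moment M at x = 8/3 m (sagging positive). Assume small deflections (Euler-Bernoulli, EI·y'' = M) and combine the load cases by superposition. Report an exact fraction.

M(8/3) = -6241/3375 kN·m

Load 1 — point force P=19 kN at a=4 m (b=L-a=4):
  M_1 = Pb²(3a+b)x/L³ - Pab²/L²  [x≤a] = 19·4²·(3·4+4)·(8/3)/8³ - 19·4·4²/8² = 19/3 kN·m
Load 2 — point force P=9 kN at a=24/5 m (b=L-a=16/5):
  M_2 = Pb²(3a+b)x/L³ - Pab²/L²  [x≤a] = 9·(16/5)²·(3·(24/5)+(16/5))·(8/3)/8³ - 9·(24/5)·(16/5)²/8² = 192/125 kN·m
Load 3 — triangular load w₀=12 kN/m (0→w₀ over full span):
  M_3 = 3w₀Lx/20 - w₀L²/30 - w₀x³/(6L) = 3·12·8·(8/3)/20 - 12·8²/30 - 12·(8/3)³/(6·8) = 1088/135 kN·m
Load 4 — uniform load w=-10 kN/m over full span:
  M_4 = wLx/2 - wL²/12 - wx²/2 = (-10)·8·(8/3)/2 - (-10)·8²/12 - (-10)·(8/3)²/2 = -160/9 kN·m
Superposition: M = Σ M_i = -6241/3375 kN·m ≈ -1.849185 kN·m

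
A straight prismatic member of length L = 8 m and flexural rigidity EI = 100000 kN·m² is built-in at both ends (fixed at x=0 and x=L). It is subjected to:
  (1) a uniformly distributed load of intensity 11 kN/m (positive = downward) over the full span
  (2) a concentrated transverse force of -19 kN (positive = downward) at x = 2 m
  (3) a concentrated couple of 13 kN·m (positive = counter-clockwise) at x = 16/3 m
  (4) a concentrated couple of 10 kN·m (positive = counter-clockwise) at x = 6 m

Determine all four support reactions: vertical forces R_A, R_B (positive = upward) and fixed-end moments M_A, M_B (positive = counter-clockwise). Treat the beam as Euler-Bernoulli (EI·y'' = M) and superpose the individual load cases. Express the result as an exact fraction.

Load 1 — uniform load w=11 kN/m over full span:
  R_A = wL/2 = 11·8/2 = 44 kN
  M_A = wL²/12 = 11·8²/12 = 176/3 kN·m
  R_B = wL/2 = 11·8/2 = 44 kN
  M_B = -wL²/12 = -11·8²/12 = -176/3 kN·m
Load 2 — point force P=-19 kN at a=2 m (b=L-a=6):
  R_A = Pb²(3a+b)/L³ = (-19)·6²·(3·2+6)/8³ = -513/32 kN
  M_A = Pab²/L² = (-19)·2·6²/8² = -171/8 kN·m
  R_B = Pa²(a+3b)/L³ = (-19)·2²·(2+3·6)/8³ = -95/32 kN
  M_B = -Pa²b/L² = -(-19)·2²·6/8² = 57/8 kN·m
Load 3 — applied couple M₀=13 kN·m at a=16/3 m (b=L-a=8/3):
  R_A = 6M₀ab/L³ = 6·13·(16/3)·(8/3)/8³ = 13/6 kN
  M_A = M₀b(2a-b)/L² = 13·(8/3)·(2·(16/3)-(8/3))/8² = 13/3 kN·m
  R_B = -6M₀ab/L³ = -6·13·(16/3)·(8/3)/8³ = -13/6 kN
  M_B = M₀a(2b-a)/L² = 13·(16/3)·(2·(8/3)-(16/3))/8² = 0 kN·m
Load 4 — applied couple M₀=10 kN·m at a=6 m (b=L-a=2):
  R_A = 6M₀ab/L³ = 6·10·6·2/8³ = 45/32 kN
  M_A = M₀b(2a-b)/L² = 10·2·(2·6-2)/8² = 25/8 kN·m
  R_B = -6M₀ab/L³ = -6·10·6·2/8³ = -45/32 kN
  M_B = M₀a(2b-a)/L² = 10·6·(2·2-6)/8² = -15/8 kN·m
Superposition: R_A = 757/24 kN, M_A = 179/4 kN·m, R_B = 899/24 kN, M_B = -641/12 kN·m

R_A = 757/24 kN, M_A = 179/4 kN·m, R_B = 899/24 kN, M_B = -641/12 kN·m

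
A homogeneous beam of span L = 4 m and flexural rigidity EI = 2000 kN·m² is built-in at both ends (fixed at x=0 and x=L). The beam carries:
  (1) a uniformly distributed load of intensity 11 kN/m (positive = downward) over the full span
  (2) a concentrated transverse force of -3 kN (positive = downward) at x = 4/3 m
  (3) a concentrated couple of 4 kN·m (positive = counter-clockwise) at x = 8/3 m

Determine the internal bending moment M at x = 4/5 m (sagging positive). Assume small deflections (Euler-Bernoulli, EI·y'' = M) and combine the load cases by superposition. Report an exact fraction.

Load 1 — uniform load w=11 kN/m over full span:
  M_1 = wLx/2 - wL²/12 - wx²/2 = 11·4·(4/5)/2 - 11·4²/12 - 11·(4/5)²/2 = -44/75 kN·m
Load 2 — point force P=-3 kN at a=4/3 m (b=L-a=8/3):
  M_2 = Pb²(3a+b)x/L³ - Pab²/L²  [x≤a] = (-3)·(8/3)²·(3·(4/3)+(8/3))·(4/5)/4³ - (-3)·(4/3)·(8/3)²/4² = 0 kN·m
Load 3 — applied couple M₀=4 kN·m at a=8/3 m (b=L-a=4/3):
  M_3 = R_Ax - M_A  [x≤a] with R_A=4/3, M_A=4/3 = (4/3)·(4/5) - (4/3) = -4/15 kN·m
Superposition: M = Σ M_i = -64/75 kN·m ≈ -0.853333 kN·m

M(4/5) = -64/75 kN·m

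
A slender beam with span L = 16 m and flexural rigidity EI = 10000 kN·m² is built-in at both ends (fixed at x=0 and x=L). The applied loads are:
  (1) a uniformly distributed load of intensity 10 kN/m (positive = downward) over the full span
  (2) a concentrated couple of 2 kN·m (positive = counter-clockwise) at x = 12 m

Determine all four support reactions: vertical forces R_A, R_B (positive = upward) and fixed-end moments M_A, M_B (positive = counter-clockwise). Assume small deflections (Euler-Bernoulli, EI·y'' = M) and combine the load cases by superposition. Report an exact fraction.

Load 1 — uniform load w=10 kN/m over full span:
  R_A = wL/2 = 10·16/2 = 80 kN
  M_A = wL²/12 = 10·16²/12 = 640/3 kN·m
  R_B = wL/2 = 10·16/2 = 80 kN
  M_B = -wL²/12 = -10·16²/12 = -640/3 kN·m
Load 2 — applied couple M₀=2 kN·m at a=12 m (b=L-a=4):
  R_A = 6M₀ab/L³ = 6·2·12·4/16³ = 9/64 kN
  M_A = M₀b(2a-b)/L² = 2·4·(2·12-4)/16² = 5/8 kN·m
  R_B = -6M₀ab/L³ = -6·2·12·4/16³ = -9/64 kN
  M_B = M₀a(2b-a)/L² = 2·12·(2·4-12)/16² = -3/8 kN·m
Superposition: R_A = 5129/64 kN, M_A = 5135/24 kN·m, R_B = 5111/64 kN, M_B = -5129/24 kN·m

R_A = 5129/64 kN, M_A = 5135/24 kN·m, R_B = 5111/64 kN, M_B = -5129/24 kN·m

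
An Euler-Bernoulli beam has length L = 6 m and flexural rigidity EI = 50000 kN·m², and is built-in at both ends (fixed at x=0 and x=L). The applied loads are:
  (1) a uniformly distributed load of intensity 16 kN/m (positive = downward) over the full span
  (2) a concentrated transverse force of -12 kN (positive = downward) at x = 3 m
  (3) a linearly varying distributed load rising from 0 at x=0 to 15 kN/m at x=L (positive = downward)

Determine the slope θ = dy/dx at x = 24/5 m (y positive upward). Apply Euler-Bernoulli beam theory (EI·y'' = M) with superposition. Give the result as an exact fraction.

Load 1 — uniform load w=16 kN/m over full span:
  θ_1 = -wx(L-x)(L-2x)/(12EI) = -16·(24/5)·(6-(24/5))·(6-2·(24/5))/(12·50000) = 216/390625 rad
Load 2 — point force P=-12 kN at a=3 m (b=L-a=3):
  θ_2 = Pa²(L-x)(2bL-(3b+a)(L-x))/(2L³EI)  [x>a] = (-12)·3²·(6-(24/5))·(2·3·6-(3·3+3)·(6-(24/5)))/(2·6³·50000) = -81/625000 rad
Load 3 — triangular load w₀=15 kN/m (0→w₀ over full span):
  θ_3 = -w₀(2x(L-x)(L-2x)(x+2L)+x²(L-x)²)/(120LEI) = -15·(2·(24/5)·(6-(24/5))·(6-2·(24/5))·((24/5)+2·6)+(24/5)²·(6-(24/5))²)/(120·6·50000) = 108/390625 rad
Superposition: θ = Σ θ_i = 2187/3125000 rad ≈ 0.000700 rad

θ(24/5) = 2187/3125000 rad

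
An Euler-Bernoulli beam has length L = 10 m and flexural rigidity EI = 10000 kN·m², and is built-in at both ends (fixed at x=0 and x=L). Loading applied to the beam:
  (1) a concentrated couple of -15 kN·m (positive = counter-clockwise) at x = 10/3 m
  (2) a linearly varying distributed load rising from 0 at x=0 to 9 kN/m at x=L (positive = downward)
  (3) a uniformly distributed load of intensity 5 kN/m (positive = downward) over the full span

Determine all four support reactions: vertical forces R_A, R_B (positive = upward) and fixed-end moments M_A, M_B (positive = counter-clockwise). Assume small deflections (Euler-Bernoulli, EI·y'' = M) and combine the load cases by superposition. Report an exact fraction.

Load 1 — applied couple M₀=-15 kN·m at a=10/3 m (b=L-a=20/3):
  R_A = 6M₀ab/L³ = 6·(-15)·(10/3)·(20/3)/10³ = -2 kN
  M_A = M₀b(2a-b)/L² = (-15)·(20/3)·(2·(10/3)-(20/3))/10² = 0 kN·m
  R_B = -6M₀ab/L³ = -6·(-15)·(10/3)·(20/3)/10³ = 2 kN
  M_B = M₀a(2b-a)/L² = (-15)·(10/3)·(2·(20/3)-(10/3))/10² = -5 kN·m
Load 2 — triangular load w₀=9 kN/m (0→w₀ over full span):
  R_A = 3w₀L/20 = 3·9·10/20 = 27/2 kN
  M_A = w₀L²/30 = 9·10²/30 = 30 kN·m
  R_B = 7w₀L/20 = 7·9·10/20 = 63/2 kN
  M_B = -w₀L²/20 = -9·10²/20 = -45 kN·m
Load 3 — uniform load w=5 kN/m over full span:
  R_A = wL/2 = 5·10/2 = 25 kN
  M_A = wL²/12 = 5·10²/12 = 125/3 kN·m
  R_B = wL/2 = 5·10/2 = 25 kN
  M_B = -wL²/12 = -5·10²/12 = -125/3 kN·m
Superposition: R_A = 73/2 kN, M_A = 215/3 kN·m, R_B = 117/2 kN, M_B = -275/3 kN·m

R_A = 73/2 kN, M_A = 215/3 kN·m, R_B = 117/2 kN, M_B = -275/3 kN·m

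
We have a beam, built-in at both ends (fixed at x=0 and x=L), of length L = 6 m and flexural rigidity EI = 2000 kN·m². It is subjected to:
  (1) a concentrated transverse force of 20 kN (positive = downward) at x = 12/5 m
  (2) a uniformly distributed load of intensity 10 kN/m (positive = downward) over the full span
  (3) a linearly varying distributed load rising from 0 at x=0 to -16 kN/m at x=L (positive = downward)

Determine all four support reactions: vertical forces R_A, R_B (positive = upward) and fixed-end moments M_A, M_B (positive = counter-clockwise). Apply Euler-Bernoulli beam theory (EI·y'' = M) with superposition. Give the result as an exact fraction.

Load 1 — point force P=20 kN at a=12/5 m (b=L-a=18/5):
  R_A = Pb²(3a+b)/L³ = 20·(18/5)²·(3·(12/5)+(18/5))/6³ = 324/25 kN
  M_A = Pab²/L² = 20·(12/5)·(18/5)²/6² = 432/25 kN·m
  R_B = Pa²(a+3b)/L³ = 20·(12/5)²·((12/5)+3·(18/5))/6³ = 176/25 kN
  M_B = -Pa²b/L² = -20·(12/5)²·(18/5)/6² = -288/25 kN·m
Load 2 — uniform load w=10 kN/m over full span:
  R_A = wL/2 = 10·6/2 = 30 kN
  M_A = wL²/12 = 10·6²/12 = 30 kN·m
  R_B = wL/2 = 10·6/2 = 30 kN
  M_B = -wL²/12 = -10·6²/12 = -30 kN·m
Load 3 — triangular load w₀=-16 kN/m (0→w₀ over full span):
  R_A = 3w₀L/20 = 3·(-16)·6/20 = -72/5 kN
  M_A = w₀L²/30 = (-16)·6²/30 = -96/5 kN·m
  R_B = 7w₀L/20 = 7·(-16)·6/20 = -168/5 kN
  M_B = -w₀L²/20 = -(-16)·6²/20 = 144/5 kN·m
Superposition: R_A = 714/25 kN, M_A = 702/25 kN·m, R_B = 86/25 kN, M_B = -318/25 kN·m

R_A = 714/25 kN, M_A = 702/25 kN·m, R_B = 86/25 kN, M_B = -318/25 kN·m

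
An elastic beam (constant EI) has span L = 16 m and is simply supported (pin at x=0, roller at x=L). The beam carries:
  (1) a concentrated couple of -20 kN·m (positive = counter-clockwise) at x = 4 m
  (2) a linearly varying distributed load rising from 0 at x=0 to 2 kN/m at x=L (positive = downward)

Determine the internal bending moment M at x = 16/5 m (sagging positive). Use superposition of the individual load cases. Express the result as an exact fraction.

Load 1 — applied couple M₀=-20 kN·m at a=4 m (b=L-a=12):
  M_1 = M₀x/L  [x≤a] = (-20)·(16/5)/16 = -4 kN·m
Load 2 — triangular load w₀=2 kN/m (0→w₀ over full span):
  M_2 = w₀Lx/6 - w₀x³/(6L) = 2·16·(16/5)/6 - 2·(16/5)³/(6·16) = 2048/125 kN·m
Superposition: M = Σ M_i = 1548/125 kN·m ≈ 12.384000 kN·m

M(16/5) = 1548/125 kN·m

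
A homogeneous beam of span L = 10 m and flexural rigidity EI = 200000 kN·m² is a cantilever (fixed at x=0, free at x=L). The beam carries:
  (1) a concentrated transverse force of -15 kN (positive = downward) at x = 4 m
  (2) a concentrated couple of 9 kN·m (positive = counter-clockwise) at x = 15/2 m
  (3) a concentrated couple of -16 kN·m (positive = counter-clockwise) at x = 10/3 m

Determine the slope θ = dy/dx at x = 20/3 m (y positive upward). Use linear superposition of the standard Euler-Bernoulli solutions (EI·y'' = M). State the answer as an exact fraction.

Load 1 — point force P=-15 kN at a=4 m (b=L-a=6):
  θ_1 = -Pa²/(2EI)  [x>a] = -(-15)·4²/(2·200000) = 3/5000 rad
Load 2 — applied couple M₀=9 kN·m at a=15/2 m (b=L-a=5/2):
  θ_2 = M₀x/EI  [x≤a] = 9·(20/3)/200000 = 3/10000 rad
Load 3 — applied couple M₀=-16 kN·m at a=10/3 m (b=L-a=20/3):
  θ_3 = M₀a/EI  [x>a] = (-16)·(10/3)/200000 = -1/3750 rad
Superposition: θ = Σ θ_i = 19/30000 rad ≈ 0.000633 rad

θ(20/3) = 19/30000 rad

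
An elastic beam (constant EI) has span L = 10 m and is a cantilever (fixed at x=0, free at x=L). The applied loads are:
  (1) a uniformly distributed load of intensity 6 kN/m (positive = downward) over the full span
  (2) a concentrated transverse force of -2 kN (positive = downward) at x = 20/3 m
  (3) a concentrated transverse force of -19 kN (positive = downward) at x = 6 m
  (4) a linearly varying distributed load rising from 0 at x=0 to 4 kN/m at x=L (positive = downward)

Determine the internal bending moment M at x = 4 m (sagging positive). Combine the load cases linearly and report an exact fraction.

Load 1 — uniform load w=6 kN/m over full span:
  M_1 = -w(L-x)²/2 = -6·(10-4)²/2 = -108 kN·m
Load 2 — point force P=-2 kN at a=20/3 m (b=L-a=10/3):
  M_2 = -P(a-x)  [x≤a] = -(-2)·((20/3)-4) = 16/3 kN·m
Load 3 — point force P=-19 kN at a=6 m (b=L-a=4):
  M_3 = -P(a-x)  [x≤a] = -(-19)·(6-4) = 38 kN·m
Load 4 — triangular load w₀=4 kN/m (0→w₀ over full span):
  M_4 = w₀Lx/2 - w₀L²/3 - w₀x³/(6L) = 4·10·4/2 - 4·10²/3 - 4·4³/(6·10) = -288/5 kN·m
Superposition: M = Σ M_i = -1834/15 kN·m ≈ -122.266667 kN·m

M(4) = -1834/15 kN·m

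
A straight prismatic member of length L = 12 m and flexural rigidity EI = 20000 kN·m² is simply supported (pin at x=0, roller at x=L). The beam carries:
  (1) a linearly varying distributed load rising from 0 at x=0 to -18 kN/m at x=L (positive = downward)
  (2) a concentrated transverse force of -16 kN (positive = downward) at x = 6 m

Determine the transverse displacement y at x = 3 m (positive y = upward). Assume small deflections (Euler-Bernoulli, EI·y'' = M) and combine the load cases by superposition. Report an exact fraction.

Load 1 — triangular load w₀=-18 kN/m (0→w₀ over full span):
  y_1 = -w₀x(7L⁴-10L²x²+3x⁴)/(360LEI) = -(-18)·3·(7·12⁴-10·12²·3²+3·3⁴)/(360·12·20000) = 26487/320000 m
Load 2 — point force P=-16 kN at a=6 m (b=L-a=6):
  y_2 = -Pbx(L²-b²-x²)/(6LEI)  [x≤a] = -(-16)·6·3·(12²-6²-3²)/(6·12·20000) = 99/5000 m
Superposition: y = Σ y_i = 32823/320000 m ≈ 0.102572 m

y(3) = 32823/320000 m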